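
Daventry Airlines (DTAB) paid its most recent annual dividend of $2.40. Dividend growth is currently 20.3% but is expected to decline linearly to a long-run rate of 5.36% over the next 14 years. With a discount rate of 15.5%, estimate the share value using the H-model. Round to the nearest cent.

H-model: P₀ = D₀[(1+g_L) + H(g_S−g_L)]/(r−g_L), with H = 14/2 = 7.
P₀ = 2.40 × [(1+0.0536) + 7×(0.203−0.0536)] / (0.155−0.0536)
   = 2.40 × 2.0994 / 0.1014 = 49.6899

$49.69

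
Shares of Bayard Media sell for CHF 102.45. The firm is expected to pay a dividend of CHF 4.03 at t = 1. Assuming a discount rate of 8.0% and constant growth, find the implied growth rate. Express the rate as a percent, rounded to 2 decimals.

From P₀ = D₁/(r − g), the implied growth is g = r − D₁/P₀.
g = 0.08 − 4.03/102.45 = 0.08 − 0.03934 = 0.04066

4.07%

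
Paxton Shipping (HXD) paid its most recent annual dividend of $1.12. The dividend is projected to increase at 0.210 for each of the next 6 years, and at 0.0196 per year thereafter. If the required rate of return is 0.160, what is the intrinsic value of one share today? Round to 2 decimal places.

Two-stage DDM. Project D₁…D_6 at 0.21, terminal growth 0.0196, discount at r = 0.16.
D_1 = 1.3552
D_2 = 1.6398
D_3 = 1.9841
D_4 = 2.4008
D_5 = 2.9050
D_6 = 3.5150
Terminal value at t=6: TV = D_7/(r−g) = 3.5839/(0.16−0.0196) = 25.5266
P₀ = 1.3552/(1+0.16)^1 + 1.6398/(1+0.16)^2 + 1.9841/(1+0.16)^3 + 2.4008/(1+0.16)^4 + 2.9050/(1+0.16)^5 + 3.5150/(1+0.16)^6 + 25.5266/(1+0.16)^6 = 18.2870

$18.29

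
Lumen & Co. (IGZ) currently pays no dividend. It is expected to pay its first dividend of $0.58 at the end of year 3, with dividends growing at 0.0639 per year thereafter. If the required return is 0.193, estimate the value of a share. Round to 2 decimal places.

Deferred-dividend DDM. At t=2 the remaining stream is a growing perpetuity with first payment D_3 = 0.58.
V_2 = D_3/(r−g) = 0.58/(0.193−0.0639) = 4.4926
P₀ = V_2/(1+r)^2 = 4.4926/(1+0.193)^2 = 3.1566

$3.16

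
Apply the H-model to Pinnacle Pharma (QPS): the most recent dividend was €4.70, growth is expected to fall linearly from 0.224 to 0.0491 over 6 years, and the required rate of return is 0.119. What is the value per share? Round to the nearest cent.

€105.82

H-model: P₀ = D₀[(1+g_L) + H(g_S−g_L)]/(r−g_L), with H = 6/2 = 3.
P₀ = 4.70 × [(1+0.0491) + 3×(0.224−0.0491)] / (0.119−0.0491)
   = 4.70 × 1.5738 / 0.0699 = 105.8206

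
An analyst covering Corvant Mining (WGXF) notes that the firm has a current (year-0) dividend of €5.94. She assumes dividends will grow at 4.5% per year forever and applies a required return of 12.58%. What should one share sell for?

€76.82

Gordon growth model: P₀ = D₁/(r − g). D₁ = 5.94 × (1 + 0.045) = 6.2073.
P₀ = 6.2073 / (0.1258 − 0.045) = 6.2073 / 0.0808 = 76.8230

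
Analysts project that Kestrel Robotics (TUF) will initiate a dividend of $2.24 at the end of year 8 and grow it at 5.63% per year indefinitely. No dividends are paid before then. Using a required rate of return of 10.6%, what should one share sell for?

$22.26

Deferred-dividend DDM. At t=7 the remaining stream is a growing perpetuity with first payment D_8 = 2.24.
V_7 = D_8/(r−g) = 2.24/(0.106−0.0563) = 45.0704
P₀ = V_7/(1+r)^7 = 45.0704/(1+0.106)^7 = 22.2641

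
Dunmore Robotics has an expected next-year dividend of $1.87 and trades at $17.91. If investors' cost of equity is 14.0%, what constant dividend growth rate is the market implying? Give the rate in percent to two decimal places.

3.56%

From P₀ = D₁/(r − g), the implied growth is g = r − D₁/P₀.
g = 0.14 − 1.87/17.91 = 0.14 − 0.10441 = 0.03559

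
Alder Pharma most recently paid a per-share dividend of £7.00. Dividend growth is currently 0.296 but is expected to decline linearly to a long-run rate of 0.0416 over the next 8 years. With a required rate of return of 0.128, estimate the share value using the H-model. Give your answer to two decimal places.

£166.83

H-model: P₀ = D₀[(1+g_L) + H(g_S−g_L)]/(r−g_L), with H = 8/2 = 4.
P₀ = 7.00 × [(1+0.0416) + 4×(0.296−0.0416)] / (0.128−0.0416)
   = 7.00 × 2.0592 / 0.0864 = 166.8333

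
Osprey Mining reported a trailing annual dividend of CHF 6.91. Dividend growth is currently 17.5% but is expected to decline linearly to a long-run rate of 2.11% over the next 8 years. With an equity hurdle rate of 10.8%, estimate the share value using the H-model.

CHF 130.14

H-model: P₀ = D₀[(1+g_L) + H(g_S−g_L)]/(r−g_L), with H = 8/2 = 4.
P₀ = 6.91 × [(1+0.0211) + 4×(0.175−0.0211)] / (0.108−0.0211)
   = 6.91 × 1.6367 / 0.0869 = 130.1450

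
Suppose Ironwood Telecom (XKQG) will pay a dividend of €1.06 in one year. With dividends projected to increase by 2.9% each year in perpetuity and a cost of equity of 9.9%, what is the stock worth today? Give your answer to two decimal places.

€15.14

Gordon growth model: P₀ = D₁/(r − g), with D₁ = 1.06 given directly.
P₀ = 1.0600 / (0.099 − 0.029) = 1.0600 / 0.07 = 15.1429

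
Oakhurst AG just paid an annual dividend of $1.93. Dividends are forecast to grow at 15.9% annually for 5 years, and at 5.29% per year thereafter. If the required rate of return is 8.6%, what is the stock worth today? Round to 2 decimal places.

$96.77

Two-stage DDM. Project D₁…D_5 at 0.159, terminal growth 0.0529, discount at r = 0.086.
D_1 = 2.2369
D_2 = 2.5925
D_3 = 3.0047
D_4 = 3.4825
D_5 = 4.0362
Terminal value at t=5: TV = D_6/(r−g) = 4.2497/(0.086−0.0529) = 128.3907
P₀ = 2.2369/(1+0.086)^1 + 2.5925/(1+0.086)^2 + 3.0047/(1+0.086)^3 + 3.4825/(1+0.086)^4 + 4.0362/(1+0.086)^5 + 128.3907/(1+0.086)^5 = 96.7727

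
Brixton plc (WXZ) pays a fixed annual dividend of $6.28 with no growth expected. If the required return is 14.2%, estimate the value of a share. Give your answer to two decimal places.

Zero-growth DDM (perpetuity): P₀ = D/r = 6.28 / 0.142 = 44.2254

$44.23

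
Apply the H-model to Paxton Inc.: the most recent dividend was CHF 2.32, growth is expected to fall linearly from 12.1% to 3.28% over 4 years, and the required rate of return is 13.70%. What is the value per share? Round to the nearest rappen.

CHF 26.92

H-model: P₀ = D₀[(1+g_L) + H(g_S−g_L)]/(r−g_L), with H = 4/2 = 2.
P₀ = 2.32 × [(1+0.0328) + 2×(0.121−0.0328)] / (0.137−0.0328)
   = 2.32 × 1.2092 / 0.1042 = 26.9227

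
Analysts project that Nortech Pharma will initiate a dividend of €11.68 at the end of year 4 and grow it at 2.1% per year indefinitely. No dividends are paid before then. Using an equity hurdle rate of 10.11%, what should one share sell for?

Deferred-dividend DDM. At t=3 the remaining stream is a growing perpetuity with first payment D_4 = 11.68.
V_3 = D_4/(r−g) = 11.68/(0.1011−0.021) = 145.8177
P₀ = V_3/(1+r)^3 = 145.8177/(1+0.1011)^3 = 109.2270

€109.23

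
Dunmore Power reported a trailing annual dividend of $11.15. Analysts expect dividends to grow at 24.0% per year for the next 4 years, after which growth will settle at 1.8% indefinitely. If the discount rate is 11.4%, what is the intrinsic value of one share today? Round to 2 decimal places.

$240.23

Two-stage DDM. Project D₁…D_4 at 0.24, terminal growth 0.018, discount at r = 0.114.
D_1 = 13.8260
D_2 = 17.1442
D_3 = 21.2589
D_4 = 26.3610
Terminal value at t=4: TV = D_5/(r−g) = 26.8355/(0.114−0.018) = 279.5363
P₀ = 13.8260/(1+0.114)^1 + 17.1442/(1+0.114)^2 + 21.2589/(1+0.114)^3 + 26.3610/(1+0.114)^4 + 279.5363/(1+0.114)^4 = 240.2289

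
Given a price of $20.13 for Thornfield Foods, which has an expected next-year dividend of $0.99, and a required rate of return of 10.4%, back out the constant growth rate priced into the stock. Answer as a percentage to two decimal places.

5.48%

From P₀ = D₁/(r − g), the implied growth is g = r − D₁/P₀.
g = 0.104 − 0.99/20.13 = 0.104 − 0.04918 = 0.05482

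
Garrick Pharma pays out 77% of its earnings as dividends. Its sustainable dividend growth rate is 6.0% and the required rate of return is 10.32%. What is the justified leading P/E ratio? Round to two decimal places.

Justified leading P/E = b/(r−g) = 0.77/(0.1032−0.06) = 17.8241

17.82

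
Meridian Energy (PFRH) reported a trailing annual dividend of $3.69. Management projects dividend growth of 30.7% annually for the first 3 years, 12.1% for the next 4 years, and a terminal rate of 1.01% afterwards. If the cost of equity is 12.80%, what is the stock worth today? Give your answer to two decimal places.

Three-stage DDM. Project D₁…D_7; terminal Gordon value at t=7 with g = 0.0101; discount at r = 0.128.
D_1 = 4.8228
D_2 = 6.3034
D_3 = 8.2386
D_4 = 9.2355
D_5 = 10.3530
D_6 = 11.6057
D_7 = 13.0099
TV_7 = 13.1413/(0.128−0.0101) = 111.4618
P₀ = Σ Dₜ/(1+r)ᵗ + TV_7/(1+r)^7 = 85.5457

$85.55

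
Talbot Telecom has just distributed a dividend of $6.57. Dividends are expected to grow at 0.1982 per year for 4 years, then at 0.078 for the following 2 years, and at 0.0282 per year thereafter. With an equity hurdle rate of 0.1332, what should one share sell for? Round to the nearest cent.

$118.29

Three-stage DDM. Project D₁…D_6; terminal Gordon value at t=6 with g = 0.0282; discount at r = 0.1332.
D_1 = 7.8722
D_2 = 9.4324
D_3 = 11.3019
D_4 = 13.5420
D_5 = 14.5983
D_6 = 15.7369
TV_6 = 16.1807/(0.1332−0.0282) = 154.1021
P₀ = Σ Dₜ/(1+r)ᵗ + TV_6/(1+r)^6 = 118.2874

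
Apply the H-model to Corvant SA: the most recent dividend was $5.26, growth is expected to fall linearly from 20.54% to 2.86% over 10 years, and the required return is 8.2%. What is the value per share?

H-model: P₀ = D₀[(1+g_L) + H(g_S−g_L)]/(r−g_L), with H = 10/2 = 5.
P₀ = 5.26 × [(1+0.0286) + 5×(0.2054−0.0286)] / (0.082−0.0286)
   = 5.26 × 1.9126 / 0.0534 = 188.3947

$188.39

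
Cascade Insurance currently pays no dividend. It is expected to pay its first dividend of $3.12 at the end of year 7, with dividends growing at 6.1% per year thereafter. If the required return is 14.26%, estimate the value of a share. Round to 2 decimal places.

Deferred-dividend DDM. At t=6 the remaining stream is a growing perpetuity with first payment D_7 = 3.12.
V_6 = D_7/(r−g) = 3.12/(0.1426−0.061) = 38.2353
P₀ = V_6/(1+r)^6 = 38.2353/(1+0.1426)^6 = 17.1830

$17.18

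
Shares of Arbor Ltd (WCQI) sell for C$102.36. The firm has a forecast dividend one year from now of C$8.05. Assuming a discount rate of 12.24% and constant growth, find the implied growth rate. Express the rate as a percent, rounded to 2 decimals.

From P₀ = D₁/(r − g), the implied growth is g = r − D₁/P₀.
g = 0.1224 − 8.05/102.36 = 0.1224 − 0.07864 = 0.04376

4.38%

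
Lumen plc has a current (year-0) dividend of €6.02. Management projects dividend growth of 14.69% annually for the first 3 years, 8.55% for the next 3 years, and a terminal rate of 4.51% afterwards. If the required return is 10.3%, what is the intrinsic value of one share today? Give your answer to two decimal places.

Three-stage DDM. Project D₁…D_6; terminal Gordon value at t=6 with g = 0.0451; discount at r = 0.103.
D_1 = 6.9043
D_2 = 7.9186
D_3 = 9.0818
D_4 = 9.8583
D_5 = 10.7012
D_6 = 11.6162
TV_6 = 12.1401/(0.103−0.0451) = 209.6727
P₀ = Σ Dₜ/(1+r)ᵗ + TV_6/(1+r)^6 = 155.6384

€155.64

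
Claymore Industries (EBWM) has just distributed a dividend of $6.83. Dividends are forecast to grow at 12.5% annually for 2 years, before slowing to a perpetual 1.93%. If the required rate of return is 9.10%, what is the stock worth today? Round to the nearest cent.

$117.55

Two-stage DDM. Project D₁…D_2 at 0.125, terminal growth 0.0193, discount at r = 0.091.
D_1 = 7.6837
D_2 = 8.6442
Terminal value at t=2: TV = D_3/(r−g) = 8.8111/(0.091−0.0193) = 122.8878
P₀ = 7.6837/(1+0.091)^1 + 8.6442/(1+0.091)^2 + 122.8878/(1+0.091)^2 = 117.5478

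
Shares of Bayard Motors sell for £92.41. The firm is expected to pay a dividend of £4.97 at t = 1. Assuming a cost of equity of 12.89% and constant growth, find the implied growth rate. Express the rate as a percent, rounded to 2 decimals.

7.51%

From P₀ = D₁/(r − g), the implied growth is g = r − D₁/P₀.
g = 0.1289 − 4.97/92.41 = 0.1289 − 0.05378 = 0.07512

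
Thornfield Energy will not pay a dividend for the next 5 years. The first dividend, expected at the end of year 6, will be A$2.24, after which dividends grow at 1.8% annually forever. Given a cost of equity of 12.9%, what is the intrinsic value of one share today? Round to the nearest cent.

A$11.00

Deferred-dividend DDM. At t=5 the remaining stream is a growing perpetuity with first payment D_6 = 2.24.
V_5 = D_6/(r−g) = 2.24/(0.129−0.018) = 20.1802
P₀ = V_5/(1+r)^5 = 20.1802/(1+0.129)^5 = 11.0016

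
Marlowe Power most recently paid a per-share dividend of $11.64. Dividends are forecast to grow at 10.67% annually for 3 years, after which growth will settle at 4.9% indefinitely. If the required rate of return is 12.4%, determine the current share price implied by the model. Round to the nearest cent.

Two-stage DDM. Project D₁…D_3 at 0.1067, terminal growth 0.049, discount at r = 0.124.
D_1 = 12.8820
D_2 = 14.2565
D_3 = 15.7777
Terminal value at t=3: TV = D_4/(r−g) = 16.5508/(0.124−0.049) = 220.6769
P₀ = 12.8820/(1+0.124)^1 + 14.2565/(1+0.124)^2 + 15.7777/(1+0.124)^3 + 220.6769/(1+0.124)^3 = 189.2585

$189.26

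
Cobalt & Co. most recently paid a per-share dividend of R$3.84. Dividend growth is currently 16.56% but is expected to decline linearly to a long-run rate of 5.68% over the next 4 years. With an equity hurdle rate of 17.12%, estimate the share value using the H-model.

R$42.78

H-model: P₀ = D₀[(1+g_L) + H(g_S−g_L)]/(r−g_L), with H = 4/2 = 2.
P₀ = 3.84 × [(1+0.0568) + 2×(0.1656−0.0568)] / (0.1712−0.0568)
   = 3.84 × 1.2744 / 0.1144 = 42.7771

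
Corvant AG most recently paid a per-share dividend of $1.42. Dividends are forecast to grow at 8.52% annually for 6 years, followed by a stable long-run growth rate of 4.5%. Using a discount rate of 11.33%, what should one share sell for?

Two-stage DDM. Project D₁…D_6 at 0.0852, terminal growth 0.045, discount at r = 0.1133.
D_1 = 1.5410
D_2 = 1.6723
D_3 = 1.8148
D_4 = 1.9694
D_5 = 2.1372
D_6 = 2.3192
Terminal value at t=6: TV = D_7/(r−g) = 2.4236/(0.1133−0.045) = 35.4848
P₀ = 1.5410/(1+0.1133)^1 + 1.6723/(1+0.1133)^2 + 1.8148/(1+0.1133)^3 + 1.9694/(1+0.1133)^4 + 2.1372/(1+0.1133)^5 + 2.3192/(1+0.1133)^6 + 35.4848/(1+0.1133)^6 = 26.4349

$26.43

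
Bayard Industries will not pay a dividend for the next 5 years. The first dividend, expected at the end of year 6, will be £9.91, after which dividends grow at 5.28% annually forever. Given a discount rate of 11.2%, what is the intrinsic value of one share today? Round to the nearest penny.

Deferred-dividend DDM. At t=5 the remaining stream is a growing perpetuity with first payment D_6 = 9.91.
V_5 = D_6/(r−g) = 9.91/(0.112−0.0528) = 167.3986
P₀ = V_5/(1+r)^5 = 167.3986/(1+0.112)^5 = 98.4528

£98.45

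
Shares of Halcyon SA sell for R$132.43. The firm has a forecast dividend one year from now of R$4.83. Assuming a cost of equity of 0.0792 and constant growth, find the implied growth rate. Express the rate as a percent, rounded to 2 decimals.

4.27%

From P₀ = D₁/(r − g), the implied growth is g = r − D₁/P₀.
g = 0.0792 − 4.83/132.43 = 0.0792 − 0.03647 = 0.04273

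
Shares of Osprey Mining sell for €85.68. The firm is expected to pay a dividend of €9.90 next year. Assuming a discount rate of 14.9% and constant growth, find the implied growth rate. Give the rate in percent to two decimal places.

From P₀ = D₁/(r − g), the implied growth is g = r − D₁/P₀.
g = 0.149 − 9.90/85.68 = 0.149 − 0.11555 = 0.03345

3.35%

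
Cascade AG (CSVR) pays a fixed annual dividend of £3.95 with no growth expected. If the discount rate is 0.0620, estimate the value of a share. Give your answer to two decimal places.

Zero-growth DDM (perpetuity): P₀ = D/r = 3.95 / 0.062 = 63.7097

£63.71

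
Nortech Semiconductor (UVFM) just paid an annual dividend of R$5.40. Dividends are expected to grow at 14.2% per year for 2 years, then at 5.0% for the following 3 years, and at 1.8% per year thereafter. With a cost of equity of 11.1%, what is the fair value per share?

Three-stage DDM. Project D₁…D_5; terminal Gordon value at t=5 with g = 0.018; discount at r = 0.111.
D_1 = 6.1668
D_2 = 7.0425
D_3 = 7.3946
D_4 = 7.7643
D_5 = 8.1526
TV_5 = 8.2993/(0.111−0.018) = 89.2398
P₀ = Σ Dₜ/(1+r)ᵗ + TV_5/(1+r)^5 = 79.2827

R$79.28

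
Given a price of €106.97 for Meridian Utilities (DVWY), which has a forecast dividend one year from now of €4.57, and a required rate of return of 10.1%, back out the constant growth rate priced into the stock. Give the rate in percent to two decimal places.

From P₀ = D₁/(r − g), the implied growth is g = r − D₁/P₀.
g = 0.101 − 4.57/106.97 = 0.101 − 0.04272 = 0.05828

5.83%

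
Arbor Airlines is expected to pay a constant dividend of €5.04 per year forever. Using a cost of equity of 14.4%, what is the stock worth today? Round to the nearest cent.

Zero-growth DDM (perpetuity): P₀ = D/r = 5.04 / 0.144 = 35.0000

€35.00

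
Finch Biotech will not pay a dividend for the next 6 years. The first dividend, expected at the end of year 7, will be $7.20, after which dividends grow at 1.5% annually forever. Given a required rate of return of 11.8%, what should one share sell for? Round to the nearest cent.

$35.80

Deferred-dividend DDM. At t=6 the remaining stream is a growing perpetuity with first payment D_7 = 7.20.
V_6 = D_7/(r−g) = 7.20/(0.118−0.015) = 69.9029
P₀ = V_6/(1+r)^6 = 69.9029/(1+0.118)^6 = 35.7968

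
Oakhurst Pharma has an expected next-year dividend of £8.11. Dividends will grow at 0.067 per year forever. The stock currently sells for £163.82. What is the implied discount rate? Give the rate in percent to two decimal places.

Rearranging the constant-growth DDM: r = D₁/P₀ + g.
r = 8.1100 / 163.82 + 0.067 = 0.04951 + 0.067 = 0.11651

11.65%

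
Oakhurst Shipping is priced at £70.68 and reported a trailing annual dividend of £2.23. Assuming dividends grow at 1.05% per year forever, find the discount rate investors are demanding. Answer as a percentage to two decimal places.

4.24%

Rearranging the constant-growth DDM: r = D₁/P₀ + g.
D₁ = 2.23 × (1 + 0.0105) = 2.2534.
r = 2.2534 / 70.68 + 0.0105 = 0.03188 + 0.0105 = 0.04238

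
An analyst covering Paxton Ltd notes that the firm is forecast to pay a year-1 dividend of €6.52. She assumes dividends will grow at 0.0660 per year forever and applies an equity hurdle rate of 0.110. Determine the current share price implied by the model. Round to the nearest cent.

€148.18

Gordon growth model: P₀ = D₁/(r − g), with D₁ = 6.52 given directly.
P₀ = 6.5200 / (0.11 − 0.066) = 6.5200 / 0.044 = 148.1818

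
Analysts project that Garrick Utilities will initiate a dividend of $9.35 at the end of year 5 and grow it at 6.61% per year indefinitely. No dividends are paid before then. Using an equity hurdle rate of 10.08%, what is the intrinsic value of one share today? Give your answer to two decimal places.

$183.51

Deferred-dividend DDM. At t=4 the remaining stream is a growing perpetuity with first payment D_5 = 9.35.
V_4 = D_5/(r−g) = 9.35/(0.1008−0.0661) = 269.4524
P₀ = V_4/(1+r)^4 = 269.4524/(1+0.1008)^4 = 183.5052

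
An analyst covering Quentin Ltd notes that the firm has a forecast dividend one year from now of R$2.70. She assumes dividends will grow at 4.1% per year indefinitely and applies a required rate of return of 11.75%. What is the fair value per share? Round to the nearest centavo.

R$35.29

Gordon growth model: P₀ = D₁/(r − g), with D₁ = 2.70 given directly.
P₀ = 2.7000 / (0.1175 − 0.041) = 2.7000 / 0.0765 = 35.2941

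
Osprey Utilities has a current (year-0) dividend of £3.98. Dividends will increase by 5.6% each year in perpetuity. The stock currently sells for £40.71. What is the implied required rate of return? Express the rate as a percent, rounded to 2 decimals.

15.92%

Rearranging the constant-growth DDM: r = D₁/P₀ + g.
D₁ = 3.98 × (1 + 0.056) = 4.2029.
r = 4.2029 / 40.71 + 0.056 = 0.10324 + 0.056 = 0.15924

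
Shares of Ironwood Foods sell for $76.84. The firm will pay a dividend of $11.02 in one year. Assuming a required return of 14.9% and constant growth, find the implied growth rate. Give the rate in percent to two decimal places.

0.56%

From P₀ = D₁/(r − g), the implied growth is g = r − D₁/P₀.
g = 0.149 − 11.02/76.84 = 0.149 − 0.14341 = 0.00559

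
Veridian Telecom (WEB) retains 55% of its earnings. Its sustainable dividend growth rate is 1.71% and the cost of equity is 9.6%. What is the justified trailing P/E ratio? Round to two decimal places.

Payout ratio b = 1 − 0.55 = 0.45.
Justified trailing P/E = b(1+g)/(r−g) = 0.45×(1+0.0171)/(0.096−0.0171) = 5.8010

5.80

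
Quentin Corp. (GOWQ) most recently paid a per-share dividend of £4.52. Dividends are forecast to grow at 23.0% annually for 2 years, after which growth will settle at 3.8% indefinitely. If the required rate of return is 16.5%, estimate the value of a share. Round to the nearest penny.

Two-stage DDM. Project D₁…D_2 at 0.23, terminal growth 0.038, discount at r = 0.165.
D_1 = 5.5596
D_2 = 6.8383
Terminal value at t=2: TV = D_3/(r−g) = 7.0982/(0.165−0.038) = 55.8911
P₀ = 5.5596/(1+0.165)^1 + 6.8383/(1+0.165)^2 + 55.8911/(1+0.165)^2 = 50.9910

£50.99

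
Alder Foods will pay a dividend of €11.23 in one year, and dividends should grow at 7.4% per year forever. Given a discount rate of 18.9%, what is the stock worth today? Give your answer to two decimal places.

Gordon growth model: P₀ = D₁/(r − g), with D₁ = 11.23 given directly.
P₀ = 11.2300 / (0.189 − 0.074) = 11.2300 / 0.115 = 97.6522

€97.65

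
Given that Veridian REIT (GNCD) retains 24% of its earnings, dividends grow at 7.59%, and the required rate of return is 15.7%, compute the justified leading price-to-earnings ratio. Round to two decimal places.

9.37

Payout ratio b = 1 − 0.24 = 0.76.
Justified leading P/E = b/(r−g) = 0.76/(0.157−0.0759) = 9.3711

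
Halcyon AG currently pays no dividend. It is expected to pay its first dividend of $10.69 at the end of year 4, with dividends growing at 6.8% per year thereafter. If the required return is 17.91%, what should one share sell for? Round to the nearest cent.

$58.70

Deferred-dividend DDM. At t=3 the remaining stream is a growing perpetuity with first payment D_4 = 10.69.
V_3 = D_4/(r−g) = 10.69/(0.1791−0.068) = 96.2196
P₀ = V_3/(1+r)^3 = 96.2196/(1+0.1791)^3 = 58.6964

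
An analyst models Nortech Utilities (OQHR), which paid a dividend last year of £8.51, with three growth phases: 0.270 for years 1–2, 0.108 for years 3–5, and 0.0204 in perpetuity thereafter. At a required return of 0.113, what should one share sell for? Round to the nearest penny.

£174.19

Three-stage DDM. Project D₁…D_5; terminal Gordon value at t=5 with g = 0.0204; discount at r = 0.113.
D_1 = 10.8077
D_2 = 13.7258
D_3 = 15.2082
D_4 = 16.8506
D_5 = 18.6705
TV_5 = 19.0514/(0.113−0.0204) = 205.7386
P₀ = Σ Dₜ/(1+r)ᵗ + TV_5/(1+r)^5 = 174.1926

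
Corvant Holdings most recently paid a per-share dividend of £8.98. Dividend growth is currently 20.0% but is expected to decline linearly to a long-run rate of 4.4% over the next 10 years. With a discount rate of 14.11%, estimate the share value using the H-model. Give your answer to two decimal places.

£168.69

H-model: P₀ = D₀[(1+g_L) + H(g_S−g_L)]/(r−g_L), with H = 10/2 = 5.
P₀ = 8.98 × [(1+0.044) + 5×(0.2−0.044)] / (0.1411−0.044)
   = 8.98 × 1.8240 / 0.0971 = 168.6871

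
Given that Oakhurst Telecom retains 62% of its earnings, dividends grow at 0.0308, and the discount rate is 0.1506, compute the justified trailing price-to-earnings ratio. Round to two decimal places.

Payout ratio b = 1 − 0.62 = 0.38.
Justified trailing P/E = b(1+g)/(r−g) = 0.38×(1+0.0308)/(0.1506−0.0308) = 3.2696

3.27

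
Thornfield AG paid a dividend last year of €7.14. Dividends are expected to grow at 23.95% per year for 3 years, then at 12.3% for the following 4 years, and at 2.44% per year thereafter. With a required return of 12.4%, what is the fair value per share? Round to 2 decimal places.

€162.48

Three-stage DDM. Project D₁…D_7; terminal Gordon value at t=7 with g = 0.0244; discount at r = 0.124.
D_1 = 8.8500
D_2 = 10.9696
D_3 = 13.5968
D_4 = 15.2692
D_5 = 17.1474
D_6 = 19.2565
D_7 = 21.6250
TV_7 = 22.1527/(0.124−0.0244) = 222.4165
P₀ = Σ Dₜ/(1+r)ᵗ + TV_7/(1+r)^7 = 162.4766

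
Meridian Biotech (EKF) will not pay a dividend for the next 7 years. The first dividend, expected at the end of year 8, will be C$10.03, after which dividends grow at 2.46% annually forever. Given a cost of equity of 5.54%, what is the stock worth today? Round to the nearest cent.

Deferred-dividend DDM. At t=7 the remaining stream is a growing perpetuity with first payment D_8 = 10.03.
V_7 = D_8/(r−g) = 10.03/(0.0554−0.0246) = 325.6494
P₀ = V_7/(1+r)^7 = 325.6494/(1+0.0554)^7 = 223.2701

C$223.27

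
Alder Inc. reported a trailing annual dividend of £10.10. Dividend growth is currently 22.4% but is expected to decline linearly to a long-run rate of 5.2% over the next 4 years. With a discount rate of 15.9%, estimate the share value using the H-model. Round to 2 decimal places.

H-model: P₀ = D₀[(1+g_L) + H(g_S−g_L)]/(r−g_L), with H = 4/2 = 2.
P₀ = 10.10 × [(1+0.052) + 2×(0.224−0.052)] / (0.159−0.052)
   = 10.10 × 1.3960 / 0.107 = 131.7720

£131.77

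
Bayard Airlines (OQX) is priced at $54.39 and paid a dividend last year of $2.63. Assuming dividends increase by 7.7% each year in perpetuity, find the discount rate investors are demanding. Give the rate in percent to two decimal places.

Rearranging the constant-growth DDM: r = D₁/P₀ + g.
D₁ = 2.63 × (1 + 0.077) = 2.8325.
r = 2.8325 / 54.39 + 0.077 = 0.05208 + 0.077 = 0.12908

12.91%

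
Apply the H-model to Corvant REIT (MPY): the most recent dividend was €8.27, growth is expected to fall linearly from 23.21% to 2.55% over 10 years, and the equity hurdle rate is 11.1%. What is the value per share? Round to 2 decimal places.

H-model: P₀ = D₀[(1+g_L) + H(g_S−g_L)]/(r−g_L), with H = 10/2 = 5.
P₀ = 8.27 × [(1+0.0255) + 5×(0.2321−0.0255)] / (0.111−0.0255)
   = 8.27 × 2.0585 / 0.0855 = 199.1087

€199.11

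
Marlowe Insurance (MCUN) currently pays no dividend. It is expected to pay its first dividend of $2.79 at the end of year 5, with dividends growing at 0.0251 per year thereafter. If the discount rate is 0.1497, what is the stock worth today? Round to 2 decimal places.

Deferred-dividend DDM. At t=4 the remaining stream is a growing perpetuity with first payment D_5 = 2.79.
V_4 = D_5/(r−g) = 2.79/(0.1497−0.0251) = 22.3917
P₀ = V_4/(1+r)^4 = 22.3917/(1+0.1497)^4 = 12.8159

$12.82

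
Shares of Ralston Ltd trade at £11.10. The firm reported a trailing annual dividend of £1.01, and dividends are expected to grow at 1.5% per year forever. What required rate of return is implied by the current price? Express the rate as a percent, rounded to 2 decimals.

Rearranging the constant-growth DDM: r = D₁/P₀ + g.
D₁ = 1.01 × (1 + 0.015) = 1.0252.
r = 1.0252 / 11.10 + 0.015 = 0.09236 + 0.015 = 0.10736

10.74%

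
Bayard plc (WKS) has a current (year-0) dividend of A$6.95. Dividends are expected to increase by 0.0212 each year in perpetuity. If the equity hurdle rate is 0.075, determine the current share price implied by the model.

Gordon growth model: P₀ = D₁/(r − g). D₁ = 6.95 × (1 + 0.0212) = 7.0973.
P₀ = 7.0973 / (0.075 − 0.0212) = 7.0973 / 0.0538 = 131.9208

A$131.92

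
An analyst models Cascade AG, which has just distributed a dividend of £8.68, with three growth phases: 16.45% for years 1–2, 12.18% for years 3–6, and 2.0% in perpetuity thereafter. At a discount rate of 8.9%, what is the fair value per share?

Three-stage DDM. Project D₁…D_6; terminal Gordon value at t=6 with g = 0.02; discount at r = 0.089.
D_1 = 10.1079
D_2 = 11.7706
D_3 = 13.2043
D_4 = 14.8125
D_5 = 16.6167
D_6 = 18.6406
TV_6 = 19.0134/(0.089−0.02) = 275.5571
P₀ = Σ Dₜ/(1+r)ᵗ + TV_6/(1+r)^6 = 227.2021

£227.20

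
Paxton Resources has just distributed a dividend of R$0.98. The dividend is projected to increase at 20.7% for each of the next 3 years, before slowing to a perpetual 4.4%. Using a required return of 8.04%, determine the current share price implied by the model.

Two-stage DDM. Project D₁…D_3 at 0.207, terminal growth 0.044, discount at r = 0.0804.
D_1 = 1.1829
D_2 = 1.4277
D_3 = 1.7232
Terminal value at t=3: TV = D_4/(r−g) = 1.7991/(0.0804−0.044) = 49.4250
P₀ = 1.1829/(1+0.0804)^1 + 1.4277/(1+0.0804)^2 + 1.7232/(1+0.0804)^3 + 49.4250/(1+0.0804)^3 = 42.8760

R$42.88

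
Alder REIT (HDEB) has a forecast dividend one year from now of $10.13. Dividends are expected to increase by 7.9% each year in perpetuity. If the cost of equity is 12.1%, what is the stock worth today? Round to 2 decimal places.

Gordon growth model: P₀ = D₁/(r − g), with D₁ = 10.13 given directly.
P₀ = 10.1300 / (0.121 − 0.079) = 10.1300 / 0.042 = 241.1905

$241.19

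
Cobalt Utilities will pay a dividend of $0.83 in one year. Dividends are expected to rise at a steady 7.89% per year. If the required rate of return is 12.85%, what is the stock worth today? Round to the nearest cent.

$16.73

Gordon growth model: P₀ = D₁/(r − g), with D₁ = 0.83 given directly.
P₀ = 0.8300 / (0.1285 − 0.0789) = 0.8300 / 0.0496 = 16.7339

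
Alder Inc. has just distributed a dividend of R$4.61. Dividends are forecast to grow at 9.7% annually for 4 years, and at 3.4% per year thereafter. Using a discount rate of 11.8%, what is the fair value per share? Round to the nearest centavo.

R$70.19

Two-stage DDM. Project D₁…D_4 at 0.097, terminal growth 0.034, discount at r = 0.118.
D_1 = 5.0572
D_2 = 5.5477
D_3 = 6.0858
D_4 = 6.6762
Terminal value at t=4: TV = D_5/(r−g) = 6.9032/(0.118−0.034) = 82.1805
P₀ = 5.0572/(1+0.118)^1 + 5.5477/(1+0.118)^2 + 6.0858/(1+0.118)^3 + 6.6762/(1+0.118)^4 + 82.1805/(1+0.118)^4 = 70.1921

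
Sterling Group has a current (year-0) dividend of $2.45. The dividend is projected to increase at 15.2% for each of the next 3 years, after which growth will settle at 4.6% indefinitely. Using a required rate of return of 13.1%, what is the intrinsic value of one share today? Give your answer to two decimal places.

$39.49

Two-stage DDM. Project D₁…D_3 at 0.152, terminal growth 0.046, discount at r = 0.131.
D_1 = 2.8224
D_2 = 3.2514
D_3 = 3.7456
Terminal value at t=3: TV = D_4/(r−g) = 3.9179/(0.131−0.046) = 46.0931
P₀ = 2.8224/(1+0.131)^1 + 3.2514/(1+0.131)^2 + 3.7456/(1+0.131)^3 + 46.0931/(1+0.131)^3 = 39.4865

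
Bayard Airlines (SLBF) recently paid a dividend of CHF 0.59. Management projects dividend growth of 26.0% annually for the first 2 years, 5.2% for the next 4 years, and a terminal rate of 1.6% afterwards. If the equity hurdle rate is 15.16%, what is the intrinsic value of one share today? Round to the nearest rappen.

CHF 7.30

Three-stage DDM. Project D₁…D_6; terminal Gordon value at t=6 with g = 0.016; discount at r = 0.1516.
D_1 = 0.7434
D_2 = 0.9367
D_3 = 0.9854
D_4 = 1.0366
D_5 = 1.0905
D_6 = 1.1472
TV_6 = 1.1656/(0.1516−0.016) = 8.5959
P₀ = Σ Dₜ/(1+r)ᵗ + TV_6/(1+r)^6 = 7.3021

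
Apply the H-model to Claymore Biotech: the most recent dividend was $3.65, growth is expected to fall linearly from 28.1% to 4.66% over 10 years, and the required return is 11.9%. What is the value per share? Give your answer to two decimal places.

$111.85

H-model: P₀ = D₀[(1+g_L) + H(g_S−g_L)]/(r−g_L), with H = 10/2 = 5.
P₀ = 3.65 × [(1+0.0466) + 5×(0.281−0.0466)] / (0.119−0.0466)
   = 3.65 × 2.2186 / 0.0724 = 111.8493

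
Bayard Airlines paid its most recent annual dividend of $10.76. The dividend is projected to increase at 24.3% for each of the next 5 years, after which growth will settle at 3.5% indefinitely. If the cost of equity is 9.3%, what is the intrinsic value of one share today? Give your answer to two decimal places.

Two-stage DDM. Project D₁…D_5 at 0.243, terminal growth 0.035, discount at r = 0.093.
D_1 = 13.3747
D_2 = 16.6247
D_3 = 20.6645
D_4 = 25.6860
D_5 = 31.9277
Terminal value at t=5: TV = D_6/(r−g) = 33.0452/(0.093−0.035) = 569.7447
P₀ = 13.3747/(1+0.093)^1 + 16.6247/(1+0.093)^2 + 20.6645/(1+0.093)^3 + 25.6860/(1+0.093)^4 + 31.9277/(1+0.093)^5 + 569.7447/(1+0.093)^5 = 445.6847

$445.68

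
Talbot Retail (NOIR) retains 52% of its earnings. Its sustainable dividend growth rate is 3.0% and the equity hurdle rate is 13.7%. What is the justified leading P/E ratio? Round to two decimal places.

4.49

Payout ratio b = 1 − 0.52 = 0.48.
Justified leading P/E = b/(r−g) = 0.48/(0.137−0.03) = 4.4860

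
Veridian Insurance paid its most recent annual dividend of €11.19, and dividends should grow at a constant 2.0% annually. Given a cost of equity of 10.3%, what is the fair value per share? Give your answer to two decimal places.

Gordon growth model: P₀ = D₁/(r − g). D₁ = 11.19 × (1 + 0.02) = 11.4138.
P₀ = 11.4138 / (0.103 − 0.02) = 11.4138 / 0.083 = 137.5157

€137.52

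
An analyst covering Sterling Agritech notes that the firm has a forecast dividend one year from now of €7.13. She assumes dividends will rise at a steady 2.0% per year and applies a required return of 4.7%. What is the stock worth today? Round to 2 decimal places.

€264.07

Gordon growth model: P₀ = D₁/(r − g), with D₁ = 7.13 given directly.
P₀ = 7.1300 / (0.047 − 0.02) = 7.1300 / 0.027 = 264.0741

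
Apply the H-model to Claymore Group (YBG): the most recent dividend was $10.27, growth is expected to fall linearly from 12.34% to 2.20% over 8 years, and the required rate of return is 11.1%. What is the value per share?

H-model: P₀ = D₀[(1+g_L) + H(g_S−g_L)]/(r−g_L), with H = 8/2 = 4.
P₀ = 10.27 × [(1+0.022) + 4×(0.1234−0.022)] / (0.111−0.022)
   = 10.27 × 1.4276 / 0.089 = 164.7354

$164.74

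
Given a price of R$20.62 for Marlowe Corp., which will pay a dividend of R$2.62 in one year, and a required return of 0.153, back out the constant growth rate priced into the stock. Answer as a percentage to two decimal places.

From P₀ = D₁/(r − g), the implied growth is g = r − D₁/P₀.
g = 0.153 − 2.62/20.62 = 0.153 − 0.12706 = 0.02594

2.59%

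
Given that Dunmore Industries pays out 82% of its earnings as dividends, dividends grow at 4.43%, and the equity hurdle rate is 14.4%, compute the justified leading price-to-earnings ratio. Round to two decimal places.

Justified leading P/E = b/(r−g) = 0.82/(0.144−0.0443) = 8.2247

8.22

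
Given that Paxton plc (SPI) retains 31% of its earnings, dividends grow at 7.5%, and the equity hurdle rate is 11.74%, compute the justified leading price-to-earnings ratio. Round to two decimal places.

Payout ratio b = 1 − 0.31 = 0.69.
Justified leading P/E = b/(r−g) = 0.69/(0.1174−0.075) = 16.2736

16.27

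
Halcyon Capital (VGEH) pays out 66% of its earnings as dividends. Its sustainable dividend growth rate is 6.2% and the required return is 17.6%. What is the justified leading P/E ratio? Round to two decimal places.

5.79

Justified leading P/E = b/(r−g) = 0.66/(0.176−0.062) = 5.7895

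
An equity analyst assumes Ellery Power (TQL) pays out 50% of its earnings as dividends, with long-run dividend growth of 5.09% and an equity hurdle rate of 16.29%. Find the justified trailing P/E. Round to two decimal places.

4.69

Justified trailing P/E = b(1+g)/(r−g) = 0.50×(1+0.0509)/(0.1629−0.0509) = 4.6915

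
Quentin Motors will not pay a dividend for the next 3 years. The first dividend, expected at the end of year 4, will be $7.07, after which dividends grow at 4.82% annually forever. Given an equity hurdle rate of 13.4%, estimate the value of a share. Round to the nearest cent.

Deferred-dividend DDM. At t=3 the remaining stream is a growing perpetuity with first payment D_4 = 7.07.
V_3 = D_4/(r−g) = 7.07/(0.134−0.0482) = 82.4009
P₀ = V_3/(1+r)^3 = 82.4009/(1+0.134)^3 = 56.5058

$56.51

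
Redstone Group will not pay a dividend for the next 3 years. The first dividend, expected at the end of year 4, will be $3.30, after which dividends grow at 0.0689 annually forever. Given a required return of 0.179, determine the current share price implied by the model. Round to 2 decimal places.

Deferred-dividend DDM. At t=3 the remaining stream is a growing perpetuity with first payment D_4 = 3.30.
V_3 = D_4/(r−g) = 3.30/(0.179−0.0689) = 29.9728
P₀ = V_3/(1+r)^3 = 29.9728/(1+0.179)^3 = 18.2888

$18.29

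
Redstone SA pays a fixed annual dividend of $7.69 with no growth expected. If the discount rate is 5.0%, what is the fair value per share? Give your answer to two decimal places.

$153.80

Zero-growth DDM (perpetuity): P₀ = D/r = 7.69 / 0.05 = 153.8000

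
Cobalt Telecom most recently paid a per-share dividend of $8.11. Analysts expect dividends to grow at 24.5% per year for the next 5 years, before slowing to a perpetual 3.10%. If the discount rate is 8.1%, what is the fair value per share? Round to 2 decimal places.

Two-stage DDM. Project D₁…D_5 at 0.245, terminal growth 0.031, discount at r = 0.081.
D_1 = 10.0969
D_2 = 12.5707
D_3 = 15.6505
D_4 = 19.4849
D_5 = 24.2587
Terminal value at t=5: TV = D_6/(r−g) = 25.0107/(0.081−0.031) = 500.2145
P₀ = 10.0969/(1+0.081)^1 + 12.5707/(1+0.081)^2 + 15.6505/(1+0.081)^3 + 19.4849/(1+0.081)^4 + 24.2587/(1+0.081)^5 + 500.2145/(1+0.081)^5 = 402.0560

$402.06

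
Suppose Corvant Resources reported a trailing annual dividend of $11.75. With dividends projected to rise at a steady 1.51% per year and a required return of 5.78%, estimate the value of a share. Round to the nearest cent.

$279.33

Gordon growth model: P₀ = D₁/(r − g). D₁ = 11.75 × (1 + 0.0151) = 11.9274.
P₀ = 11.9274 / (0.0578 − 0.0151) = 11.9274 / 0.0427 = 279.3308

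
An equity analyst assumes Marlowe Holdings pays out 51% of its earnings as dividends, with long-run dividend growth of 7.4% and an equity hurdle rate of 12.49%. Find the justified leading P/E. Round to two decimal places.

10.02

Justified leading P/E = b/(r−g) = 0.51/(0.1249−0.074) = 10.0196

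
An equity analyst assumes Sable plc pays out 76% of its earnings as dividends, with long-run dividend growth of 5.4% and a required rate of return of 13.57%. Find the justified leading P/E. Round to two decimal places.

9.30

Justified leading P/E = b/(r−g) = 0.76/(0.1357−0.054) = 9.3023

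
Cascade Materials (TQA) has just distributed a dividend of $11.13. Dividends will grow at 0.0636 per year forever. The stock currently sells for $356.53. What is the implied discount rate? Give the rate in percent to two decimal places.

9.68%

Rearranging the constant-growth DDM: r = D₁/P₀ + g.
D₁ = 11.13 × (1 + 0.0636) = 11.8379.
r = 11.8379 / 356.53 + 0.0636 = 0.03320 + 0.0636 = 0.09680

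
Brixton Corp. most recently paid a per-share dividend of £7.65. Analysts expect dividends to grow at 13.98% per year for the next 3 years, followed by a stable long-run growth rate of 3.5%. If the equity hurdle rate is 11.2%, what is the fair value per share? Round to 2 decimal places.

Two-stage DDM. Project D₁…D_3 at 0.1398, terminal growth 0.035, discount at r = 0.112.
D_1 = 8.7195
D_2 = 9.9385
D_3 = 11.3278
Terminal value at t=3: TV = D_4/(r−g) = 11.7243/(0.112−0.035) = 152.2639
P₀ = 8.7195/(1+0.112)^1 + 9.9385/(1+0.112)^2 + 11.3278/(1+0.112)^3 + 152.2639/(1+0.112)^3 = 134.8512

£134.85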